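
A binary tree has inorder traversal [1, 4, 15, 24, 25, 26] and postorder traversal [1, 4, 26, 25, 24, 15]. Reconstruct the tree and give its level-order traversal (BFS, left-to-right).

Inorder:   [1, 4, 15, 24, 25, 26]
Postorder: [1, 4, 26, 25, 24, 15]
Algorithm: postorder visits root last, so walk postorder right-to-left;
each value is the root of the current inorder slice — split it at that
value, recurse on the right subtree first, then the left.
Recursive splits:
  root=15; inorder splits into left=[1, 4], right=[24, 25, 26]
  root=24; inorder splits into left=[], right=[25, 26]
  root=25; inorder splits into left=[], right=[26]
  root=26; inorder splits into left=[], right=[]
  root=4; inorder splits into left=[1], right=[]
  root=1; inorder splits into left=[], right=[]
Reconstructed level-order: [15, 4, 24, 1, 25, 26]


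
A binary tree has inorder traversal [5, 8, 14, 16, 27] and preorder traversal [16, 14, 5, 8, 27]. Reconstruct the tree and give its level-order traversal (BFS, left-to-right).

Inorder:  [5, 8, 14, 16, 27]
Preorder: [16, 14, 5, 8, 27]
Algorithm: preorder visits root first, so consume preorder in order;
for each root, split the current inorder slice at that value into
left-subtree inorder and right-subtree inorder, then recurse.
Recursive splits:
  root=16; inorder splits into left=[5, 8, 14], right=[27]
  root=14; inorder splits into left=[5, 8], right=[]
  root=5; inorder splits into left=[], right=[8]
  root=8; inorder splits into left=[], right=[]
  root=27; inorder splits into left=[], right=[]
Reconstructed level-order: [16, 14, 27, 5, 8]


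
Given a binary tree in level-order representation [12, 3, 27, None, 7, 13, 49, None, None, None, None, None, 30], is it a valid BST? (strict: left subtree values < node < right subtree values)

Level-order array: [12, 3, 27, None, 7, 13, 49, None, None, None, None, None, 30]
Validate using subtree bounds (lo, hi): at each node, require lo < value < hi,
then recurse left with hi=value and right with lo=value.
Preorder trace (stopping at first violation):
  at node 12 with bounds (-inf, +inf): OK
  at node 3 with bounds (-inf, 12): OK
  at node 7 with bounds (3, 12): OK
  at node 27 with bounds (12, +inf): OK
  at node 13 with bounds (12, 27): OK
  at node 49 with bounds (27, +inf): OK
  at node 30 with bounds (49, +inf): VIOLATION
Node 30 violates its bound: not (49 < 30 < +inf).
Result: Not a valid BST


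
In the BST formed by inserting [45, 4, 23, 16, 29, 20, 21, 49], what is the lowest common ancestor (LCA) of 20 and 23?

Tree insertion order: [45, 4, 23, 16, 29, 20, 21, 49]
Tree (level-order array): [45, 4, 49, None, 23, None, None, 16, 29, None, 20, None, None, None, 21]
In a BST, the LCA of p=20, q=23 is the first node v on the
root-to-leaf path with p <= v <= q (go left if both < v, right if both > v).
Walk from root:
  at 45: both 20 and 23 < 45, go left
  at 4: both 20 and 23 > 4, go right
  at 23: 20 <= 23 <= 23, this is the LCA
LCA = 23


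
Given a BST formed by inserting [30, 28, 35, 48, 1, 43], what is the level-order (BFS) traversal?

Tree insertion order: [30, 28, 35, 48, 1, 43]
Tree (level-order array): [30, 28, 35, 1, None, None, 48, None, None, 43]
BFS from the root, enqueuing left then right child of each popped node:
  queue [30] -> pop 30, enqueue [28, 35], visited so far: [30]
  queue [28, 35] -> pop 28, enqueue [1], visited so far: [30, 28]
  queue [35, 1] -> pop 35, enqueue [48], visited so far: [30, 28, 35]
  queue [1, 48] -> pop 1, enqueue [none], visited so far: [30, 28, 35, 1]
  queue [48] -> pop 48, enqueue [43], visited so far: [30, 28, 35, 1, 48]
  queue [43] -> pop 43, enqueue [none], visited so far: [30, 28, 35, 1, 48, 43]
Result: [30, 28, 35, 1, 48, 43]


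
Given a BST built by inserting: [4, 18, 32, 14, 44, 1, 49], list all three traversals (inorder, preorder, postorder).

Tree insertion order: [4, 18, 32, 14, 44, 1, 49]
Tree (level-order array): [4, 1, 18, None, None, 14, 32, None, None, None, 44, None, 49]
Inorder (L, root, R): [1, 4, 14, 18, 32, 44, 49]
Preorder (root, L, R): [4, 1, 18, 14, 32, 44, 49]
Postorder (L, R, root): [1, 14, 49, 44, 32, 18, 4]


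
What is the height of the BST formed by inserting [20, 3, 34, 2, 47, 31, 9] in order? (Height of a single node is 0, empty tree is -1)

Insertion order: [20, 3, 34, 2, 47, 31, 9]
Tree (level-order array): [20, 3, 34, 2, 9, 31, 47]
Compute height bottom-up (empty subtree = -1):
  height(2) = 1 + max(-1, -1) = 0
  height(9) = 1 + max(-1, -1) = 0
  height(3) = 1 + max(0, 0) = 1
  height(31) = 1 + max(-1, -1) = 0
  height(47) = 1 + max(-1, -1) = 0
  height(34) = 1 + max(0, 0) = 1
  height(20) = 1 + max(1, 1) = 2
Height = 2


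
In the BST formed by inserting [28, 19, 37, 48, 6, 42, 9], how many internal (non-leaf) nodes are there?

Tree built from: [28, 19, 37, 48, 6, 42, 9]
Tree (level-order array): [28, 19, 37, 6, None, None, 48, None, 9, 42]
Rule: An internal node has at least one child.
Per-node child counts:
  node 28: 2 child(ren)
  node 19: 1 child(ren)
  node 6: 1 child(ren)
  node 9: 0 child(ren)
  node 37: 1 child(ren)
  node 48: 1 child(ren)
  node 42: 0 child(ren)
Matching nodes: [28, 19, 6, 37, 48]
Count of internal (non-leaf) nodes: 5


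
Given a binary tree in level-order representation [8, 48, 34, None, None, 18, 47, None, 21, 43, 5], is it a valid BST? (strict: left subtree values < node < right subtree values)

Level-order array: [8, 48, 34, None, None, 18, 47, None, 21, 43, 5]
Validate using subtree bounds (lo, hi): at each node, require lo < value < hi,
then recurse left with hi=value and right with lo=value.
Preorder trace (stopping at first violation):
  at node 8 with bounds (-inf, +inf): OK
  at node 48 with bounds (-inf, 8): VIOLATION
Node 48 violates its bound: not (-inf < 48 < 8).
Result: Not a valid BST


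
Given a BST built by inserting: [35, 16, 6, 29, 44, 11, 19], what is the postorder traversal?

Tree insertion order: [35, 16, 6, 29, 44, 11, 19]
Tree (level-order array): [35, 16, 44, 6, 29, None, None, None, 11, 19]
Postorder traversal: [11, 6, 19, 29, 16, 44, 35]


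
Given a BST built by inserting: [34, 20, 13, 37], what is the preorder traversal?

Tree insertion order: [34, 20, 13, 37]
Tree (level-order array): [34, 20, 37, 13]
Preorder traversal: [34, 20, 13, 37]


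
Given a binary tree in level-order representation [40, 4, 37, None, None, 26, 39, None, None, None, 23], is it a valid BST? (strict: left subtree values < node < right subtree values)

Level-order array: [40, 4, 37, None, None, 26, 39, None, None, None, 23]
Validate using subtree bounds (lo, hi): at each node, require lo < value < hi,
then recurse left with hi=value and right with lo=value.
Preorder trace (stopping at first violation):
  at node 40 with bounds (-inf, +inf): OK
  at node 4 with bounds (-inf, 40): OK
  at node 37 with bounds (40, +inf): VIOLATION
Node 37 violates its bound: not (40 < 37 < +inf).
Result: Not a valid BST


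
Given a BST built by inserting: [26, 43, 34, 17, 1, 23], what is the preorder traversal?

Tree insertion order: [26, 43, 34, 17, 1, 23]
Tree (level-order array): [26, 17, 43, 1, 23, 34]
Preorder traversal: [26, 17, 1, 23, 43, 34]


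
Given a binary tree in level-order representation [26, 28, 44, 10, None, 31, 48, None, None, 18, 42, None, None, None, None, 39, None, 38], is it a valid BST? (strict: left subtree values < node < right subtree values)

Level-order array: [26, 28, 44, 10, None, 31, 48, None, None, 18, 42, None, None, None, None, 39, None, 38]
Validate using subtree bounds (lo, hi): at each node, require lo < value < hi,
then recurse left with hi=value and right with lo=value.
Preorder trace (stopping at first violation):
  at node 26 with bounds (-inf, +inf): OK
  at node 28 with bounds (-inf, 26): VIOLATION
Node 28 violates its bound: not (-inf < 28 < 26).
Result: Not a valid BST


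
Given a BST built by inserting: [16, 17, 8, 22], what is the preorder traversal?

Tree insertion order: [16, 17, 8, 22]
Tree (level-order array): [16, 8, 17, None, None, None, 22]
Preorder traversal: [16, 8, 17, 22]


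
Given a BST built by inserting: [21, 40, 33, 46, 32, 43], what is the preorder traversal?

Tree insertion order: [21, 40, 33, 46, 32, 43]
Tree (level-order array): [21, None, 40, 33, 46, 32, None, 43]
Preorder traversal: [21, 40, 33, 32, 46, 43]


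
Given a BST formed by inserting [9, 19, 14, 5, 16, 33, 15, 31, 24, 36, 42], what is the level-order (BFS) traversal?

Tree insertion order: [9, 19, 14, 5, 16, 33, 15, 31, 24, 36, 42]
Tree (level-order array): [9, 5, 19, None, None, 14, 33, None, 16, 31, 36, 15, None, 24, None, None, 42]
BFS from the root, enqueuing left then right child of each popped node:
  queue [9] -> pop 9, enqueue [5, 19], visited so far: [9]
  queue [5, 19] -> pop 5, enqueue [none], visited so far: [9, 5]
  queue [19] -> pop 19, enqueue [14, 33], visited so far: [9, 5, 19]
  queue [14, 33] -> pop 14, enqueue [16], visited so far: [9, 5, 19, 14]
  queue [33, 16] -> pop 33, enqueue [31, 36], visited so far: [9, 5, 19, 14, 33]
  queue [16, 31, 36] -> pop 16, enqueue [15], visited so far: [9, 5, 19, 14, 33, 16]
  queue [31, 36, 15] -> pop 31, enqueue [24], visited so far: [9, 5, 19, 14, 33, 16, 31]
  queue [36, 15, 24] -> pop 36, enqueue [42], visited so far: [9, 5, 19, 14, 33, 16, 31, 36]
  queue [15, 24, 42] -> pop 15, enqueue [none], visited so far: [9, 5, 19, 14, 33, 16, 31, 36, 15]
  queue [24, 42] -> pop 24, enqueue [none], visited so far: [9, 5, 19, 14, 33, 16, 31, 36, 15, 24]
  queue [42] -> pop 42, enqueue [none], visited so far: [9, 5, 19, 14, 33, 16, 31, 36, 15, 24, 42]
Result: [9, 5, 19, 14, 33, 16, 31, 36, 15, 24, 42]


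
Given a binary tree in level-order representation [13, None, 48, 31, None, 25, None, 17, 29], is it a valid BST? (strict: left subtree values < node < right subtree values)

Level-order array: [13, None, 48, 31, None, 25, None, 17, 29]
Validate using subtree bounds (lo, hi): at each node, require lo < value < hi,
then recurse left with hi=value and right with lo=value.
Preorder trace (stopping at first violation):
  at node 13 with bounds (-inf, +inf): OK
  at node 48 with bounds (13, +inf): OK
  at node 31 with bounds (13, 48): OK
  at node 25 with bounds (13, 31): OK
  at node 17 with bounds (13, 25): OK
  at node 29 with bounds (25, 31): OK
No violation found at any node.
Result: Valid BST


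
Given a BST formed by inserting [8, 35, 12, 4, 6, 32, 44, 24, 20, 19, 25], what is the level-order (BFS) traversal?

Tree insertion order: [8, 35, 12, 4, 6, 32, 44, 24, 20, 19, 25]
Tree (level-order array): [8, 4, 35, None, 6, 12, 44, None, None, None, 32, None, None, 24, None, 20, 25, 19]
BFS from the root, enqueuing left then right child of each popped node:
  queue [8] -> pop 8, enqueue [4, 35], visited so far: [8]
  queue [4, 35] -> pop 4, enqueue [6], visited so far: [8, 4]
  queue [35, 6] -> pop 35, enqueue [12, 44], visited so far: [8, 4, 35]
  queue [6, 12, 44] -> pop 6, enqueue [none], visited so far: [8, 4, 35, 6]
  queue [12, 44] -> pop 12, enqueue [32], visited so far: [8, 4, 35, 6, 12]
  queue [44, 32] -> pop 44, enqueue [none], visited so far: [8, 4, 35, 6, 12, 44]
  queue [32] -> pop 32, enqueue [24], visited so far: [8, 4, 35, 6, 12, 44, 32]
  queue [24] -> pop 24, enqueue [20, 25], visited so far: [8, 4, 35, 6, 12, 44, 32, 24]
  queue [20, 25] -> pop 20, enqueue [19], visited so far: [8, 4, 35, 6, 12, 44, 32, 24, 20]
  queue [25, 19] -> pop 25, enqueue [none], visited so far: [8, 4, 35, 6, 12, 44, 32, 24, 20, 25]
  queue [19] -> pop 19, enqueue [none], visited so far: [8, 4, 35, 6, 12, 44, 32, 24, 20, 25, 19]
Result: [8, 4, 35, 6, 12, 44, 32, 24, 20, 25, 19]


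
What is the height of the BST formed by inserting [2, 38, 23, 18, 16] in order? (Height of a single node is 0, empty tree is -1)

Insertion order: [2, 38, 23, 18, 16]
Tree (level-order array): [2, None, 38, 23, None, 18, None, 16]
Compute height bottom-up (empty subtree = -1):
  height(16) = 1 + max(-1, -1) = 0
  height(18) = 1 + max(0, -1) = 1
  height(23) = 1 + max(1, -1) = 2
  height(38) = 1 + max(2, -1) = 3
  height(2) = 1 + max(-1, 3) = 4
Height = 4


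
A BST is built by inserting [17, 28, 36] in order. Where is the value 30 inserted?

Starting tree (level order): [17, None, 28, None, 36]
Insertion path: 17 -> 28 -> 36
Result: insert 30 as left child of 36
Final tree (level order): [17, None, 28, None, 36, 30]


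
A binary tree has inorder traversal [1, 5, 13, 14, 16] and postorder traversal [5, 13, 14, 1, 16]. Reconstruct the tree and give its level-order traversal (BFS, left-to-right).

Inorder:   [1, 5, 13, 14, 16]
Postorder: [5, 13, 14, 1, 16]
Algorithm: postorder visits root last, so walk postorder right-to-left;
each value is the root of the current inorder slice — split it at that
value, recurse on the right subtree first, then the left.
Recursive splits:
  root=16; inorder splits into left=[1, 5, 13, 14], right=[]
  root=1; inorder splits into left=[], right=[5, 13, 14]
  root=14; inorder splits into left=[5, 13], right=[]
  root=13; inorder splits into left=[5], right=[]
  root=5; inorder splits into left=[], right=[]
Reconstructed level-order: [16, 1, 14, 13, 5]


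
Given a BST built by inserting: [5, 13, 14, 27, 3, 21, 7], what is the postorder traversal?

Tree insertion order: [5, 13, 14, 27, 3, 21, 7]
Tree (level-order array): [5, 3, 13, None, None, 7, 14, None, None, None, 27, 21]
Postorder traversal: [3, 7, 21, 27, 14, 13, 5]


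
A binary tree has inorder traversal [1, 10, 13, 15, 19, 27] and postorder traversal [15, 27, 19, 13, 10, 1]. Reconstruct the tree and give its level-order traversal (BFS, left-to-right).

Inorder:   [1, 10, 13, 15, 19, 27]
Postorder: [15, 27, 19, 13, 10, 1]
Algorithm: postorder visits root last, so walk postorder right-to-left;
each value is the root of the current inorder slice — split it at that
value, recurse on the right subtree first, then the left.
Recursive splits:
  root=1; inorder splits into left=[], right=[10, 13, 15, 19, 27]
  root=10; inorder splits into left=[], right=[13, 15, 19, 27]
  root=13; inorder splits into left=[], right=[15, 19, 27]
  root=19; inorder splits into left=[15], right=[27]
  root=27; inorder splits into left=[], right=[]
  root=15; inorder splits into left=[], right=[]
Reconstructed level-order: [1, 10, 13, 19, 15, 27]


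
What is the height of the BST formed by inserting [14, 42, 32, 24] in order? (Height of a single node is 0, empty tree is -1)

Insertion order: [14, 42, 32, 24]
Tree (level-order array): [14, None, 42, 32, None, 24]
Compute height bottom-up (empty subtree = -1):
  height(24) = 1 + max(-1, -1) = 0
  height(32) = 1 + max(0, -1) = 1
  height(42) = 1 + max(1, -1) = 2
  height(14) = 1 + max(-1, 2) = 3
Height = 3


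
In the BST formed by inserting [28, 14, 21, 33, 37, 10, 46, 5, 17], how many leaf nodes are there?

Tree built from: [28, 14, 21, 33, 37, 10, 46, 5, 17]
Tree (level-order array): [28, 14, 33, 10, 21, None, 37, 5, None, 17, None, None, 46]
Rule: A leaf has 0 children.
Per-node child counts:
  node 28: 2 child(ren)
  node 14: 2 child(ren)
  node 10: 1 child(ren)
  node 5: 0 child(ren)
  node 21: 1 child(ren)
  node 17: 0 child(ren)
  node 33: 1 child(ren)
  node 37: 1 child(ren)
  node 46: 0 child(ren)
Matching nodes: [5, 17, 46]
Count of leaf nodes: 3


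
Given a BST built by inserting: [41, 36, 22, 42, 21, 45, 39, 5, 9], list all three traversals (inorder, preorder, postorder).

Tree insertion order: [41, 36, 22, 42, 21, 45, 39, 5, 9]
Tree (level-order array): [41, 36, 42, 22, 39, None, 45, 21, None, None, None, None, None, 5, None, None, 9]
Inorder (L, root, R): [5, 9, 21, 22, 36, 39, 41, 42, 45]
Preorder (root, L, R): [41, 36, 22, 21, 5, 9, 39, 42, 45]
Postorder (L, R, root): [9, 5, 21, 22, 39, 36, 45, 42, 41]


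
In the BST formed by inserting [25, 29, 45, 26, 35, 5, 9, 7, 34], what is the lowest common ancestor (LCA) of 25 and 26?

Tree insertion order: [25, 29, 45, 26, 35, 5, 9, 7, 34]
Tree (level-order array): [25, 5, 29, None, 9, 26, 45, 7, None, None, None, 35, None, None, None, 34]
In a BST, the LCA of p=25, q=26 is the first node v on the
root-to-leaf path with p <= v <= q (go left if both < v, right if both > v).
Walk from root:
  at 25: 25 <= 25 <= 26, this is the LCA
LCA = 25


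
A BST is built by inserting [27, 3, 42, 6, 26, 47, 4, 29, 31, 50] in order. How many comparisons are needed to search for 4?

Search path for 4: 27 -> 3 -> 6 -> 4
Found: True
Comparisons: 4


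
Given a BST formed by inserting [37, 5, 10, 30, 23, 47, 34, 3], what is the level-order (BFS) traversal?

Tree insertion order: [37, 5, 10, 30, 23, 47, 34, 3]
Tree (level-order array): [37, 5, 47, 3, 10, None, None, None, None, None, 30, 23, 34]
BFS from the root, enqueuing left then right child of each popped node:
  queue [37] -> pop 37, enqueue [5, 47], visited so far: [37]
  queue [5, 47] -> pop 5, enqueue [3, 10], visited so far: [37, 5]
  queue [47, 3, 10] -> pop 47, enqueue [none], visited so far: [37, 5, 47]
  queue [3, 10] -> pop 3, enqueue [none], visited so far: [37, 5, 47, 3]
  queue [10] -> pop 10, enqueue [30], visited so far: [37, 5, 47, 3, 10]
  queue [30] -> pop 30, enqueue [23, 34], visited so far: [37, 5, 47, 3, 10, 30]
  queue [23, 34] -> pop 23, enqueue [none], visited so far: [37, 5, 47, 3, 10, 30, 23]
  queue [34] -> pop 34, enqueue [none], visited so far: [37, 5, 47, 3, 10, 30, 23, 34]
Result: [37, 5, 47, 3, 10, 30, 23, 34]


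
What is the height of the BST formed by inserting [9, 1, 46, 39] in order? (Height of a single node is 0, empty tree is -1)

Insertion order: [9, 1, 46, 39]
Tree (level-order array): [9, 1, 46, None, None, 39]
Compute height bottom-up (empty subtree = -1):
  height(1) = 1 + max(-1, -1) = 0
  height(39) = 1 + max(-1, -1) = 0
  height(46) = 1 + max(0, -1) = 1
  height(9) = 1 + max(0, 1) = 2
Height = 2


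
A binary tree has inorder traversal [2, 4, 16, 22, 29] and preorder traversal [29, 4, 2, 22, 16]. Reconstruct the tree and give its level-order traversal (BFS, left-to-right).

Inorder:  [2, 4, 16, 22, 29]
Preorder: [29, 4, 2, 22, 16]
Algorithm: preorder visits root first, so consume preorder in order;
for each root, split the current inorder slice at that value into
left-subtree inorder and right-subtree inorder, then recurse.
Recursive splits:
  root=29; inorder splits into left=[2, 4, 16, 22], right=[]
  root=4; inorder splits into left=[2], right=[16, 22]
  root=2; inorder splits into left=[], right=[]
  root=22; inorder splits into left=[16], right=[]
  root=16; inorder splits into left=[], right=[]
Reconstructed level-order: [29, 4, 2, 22, 16]


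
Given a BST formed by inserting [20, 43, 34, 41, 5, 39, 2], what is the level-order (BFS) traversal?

Tree insertion order: [20, 43, 34, 41, 5, 39, 2]
Tree (level-order array): [20, 5, 43, 2, None, 34, None, None, None, None, 41, 39]
BFS from the root, enqueuing left then right child of each popped node:
  queue [20] -> pop 20, enqueue [5, 43], visited so far: [20]
  queue [5, 43] -> pop 5, enqueue [2], visited so far: [20, 5]
  queue [43, 2] -> pop 43, enqueue [34], visited so far: [20, 5, 43]
  queue [2, 34] -> pop 2, enqueue [none], visited so far: [20, 5, 43, 2]
  queue [34] -> pop 34, enqueue [41], visited so far: [20, 5, 43, 2, 34]
  queue [41] -> pop 41, enqueue [39], visited so far: [20, 5, 43, 2, 34, 41]
  queue [39] -> pop 39, enqueue [none], visited so far: [20, 5, 43, 2, 34, 41, 39]
Result: [20, 5, 43, 2, 34, 41, 39]


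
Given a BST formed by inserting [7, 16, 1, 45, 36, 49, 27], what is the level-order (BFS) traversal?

Tree insertion order: [7, 16, 1, 45, 36, 49, 27]
Tree (level-order array): [7, 1, 16, None, None, None, 45, 36, 49, 27]
BFS from the root, enqueuing left then right child of each popped node:
  queue [7] -> pop 7, enqueue [1, 16], visited so far: [7]
  queue [1, 16] -> pop 1, enqueue [none], visited so far: [7, 1]
  queue [16] -> pop 16, enqueue [45], visited so far: [7, 1, 16]
  queue [45] -> pop 45, enqueue [36, 49], visited so far: [7, 1, 16, 45]
  queue [36, 49] -> pop 36, enqueue [27], visited so far: [7, 1, 16, 45, 36]
  queue [49, 27] -> pop 49, enqueue [none], visited so far: [7, 1, 16, 45, 36, 49]
  queue [27] -> pop 27, enqueue [none], visited so far: [7, 1, 16, 45, 36, 49, 27]
Result: [7, 1, 16, 45, 36, 49, 27]


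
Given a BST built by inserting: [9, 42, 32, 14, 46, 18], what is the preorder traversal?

Tree insertion order: [9, 42, 32, 14, 46, 18]
Tree (level-order array): [9, None, 42, 32, 46, 14, None, None, None, None, 18]
Preorder traversal: [9, 42, 32, 14, 18, 46]


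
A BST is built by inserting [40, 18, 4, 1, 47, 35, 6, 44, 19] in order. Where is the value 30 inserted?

Starting tree (level order): [40, 18, 47, 4, 35, 44, None, 1, 6, 19]
Insertion path: 40 -> 18 -> 35 -> 19
Result: insert 30 as right child of 19
Final tree (level order): [40, 18, 47, 4, 35, 44, None, 1, 6, 19, None, None, None, None, None, None, None, None, 30]


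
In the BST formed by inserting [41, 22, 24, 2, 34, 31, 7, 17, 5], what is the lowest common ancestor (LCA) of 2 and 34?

Tree insertion order: [41, 22, 24, 2, 34, 31, 7, 17, 5]
Tree (level-order array): [41, 22, None, 2, 24, None, 7, None, 34, 5, 17, 31]
In a BST, the LCA of p=2, q=34 is the first node v on the
root-to-leaf path with p <= v <= q (go left if both < v, right if both > v).
Walk from root:
  at 41: both 2 and 34 < 41, go left
  at 22: 2 <= 22 <= 34, this is the LCA
LCA = 22


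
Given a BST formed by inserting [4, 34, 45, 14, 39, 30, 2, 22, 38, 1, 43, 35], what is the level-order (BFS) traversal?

Tree insertion order: [4, 34, 45, 14, 39, 30, 2, 22, 38, 1, 43, 35]
Tree (level-order array): [4, 2, 34, 1, None, 14, 45, None, None, None, 30, 39, None, 22, None, 38, 43, None, None, 35]
BFS from the root, enqueuing left then right child of each popped node:
  queue [4] -> pop 4, enqueue [2, 34], visited so far: [4]
  queue [2, 34] -> pop 2, enqueue [1], visited so far: [4, 2]
  queue [34, 1] -> pop 34, enqueue [14, 45], visited so far: [4, 2, 34]
  queue [1, 14, 45] -> pop 1, enqueue [none], visited so far: [4, 2, 34, 1]
  queue [14, 45] -> pop 14, enqueue [30], visited so far: [4, 2, 34, 1, 14]
  queue [45, 30] -> pop 45, enqueue [39], visited so far: [4, 2, 34, 1, 14, 45]
  queue [30, 39] -> pop 30, enqueue [22], visited so far: [4, 2, 34, 1, 14, 45, 30]
  queue [39, 22] -> pop 39, enqueue [38, 43], visited so far: [4, 2, 34, 1, 14, 45, 30, 39]
  queue [22, 38, 43] -> pop 22, enqueue [none], visited so far: [4, 2, 34, 1, 14, 45, 30, 39, 22]
  queue [38, 43] -> pop 38, enqueue [35], visited so far: [4, 2, 34, 1, 14, 45, 30, 39, 22, 38]
  queue [43, 35] -> pop 43, enqueue [none], visited so far: [4, 2, 34, 1, 14, 45, 30, 39, 22, 38, 43]
  queue [35] -> pop 35, enqueue [none], visited so far: [4, 2, 34, 1, 14, 45, 30, 39, 22, 38, 43, 35]
Result: [4, 2, 34, 1, 14, 45, 30, 39, 22, 38, 43, 35]


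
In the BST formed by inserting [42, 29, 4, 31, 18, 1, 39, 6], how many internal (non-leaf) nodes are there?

Tree built from: [42, 29, 4, 31, 18, 1, 39, 6]
Tree (level-order array): [42, 29, None, 4, 31, 1, 18, None, 39, None, None, 6]
Rule: An internal node has at least one child.
Per-node child counts:
  node 42: 1 child(ren)
  node 29: 2 child(ren)
  node 4: 2 child(ren)
  node 1: 0 child(ren)
  node 18: 1 child(ren)
  node 6: 0 child(ren)
  node 31: 1 child(ren)
  node 39: 0 child(ren)
Matching nodes: [42, 29, 4, 18, 31]
Count of internal (non-leaf) nodes: 5


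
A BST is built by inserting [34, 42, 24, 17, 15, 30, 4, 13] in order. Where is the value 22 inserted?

Starting tree (level order): [34, 24, 42, 17, 30, None, None, 15, None, None, None, 4, None, None, 13]
Insertion path: 34 -> 24 -> 17
Result: insert 22 as right child of 17
Final tree (level order): [34, 24, 42, 17, 30, None, None, 15, 22, None, None, 4, None, None, None, None, 13]


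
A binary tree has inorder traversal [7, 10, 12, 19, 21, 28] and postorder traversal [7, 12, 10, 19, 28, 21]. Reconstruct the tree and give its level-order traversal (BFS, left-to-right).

Inorder:   [7, 10, 12, 19, 21, 28]
Postorder: [7, 12, 10, 19, 28, 21]
Algorithm: postorder visits root last, so walk postorder right-to-left;
each value is the root of the current inorder slice — split it at that
value, recurse on the right subtree first, then the left.
Recursive splits:
  root=21; inorder splits into left=[7, 10, 12, 19], right=[28]
  root=28; inorder splits into left=[], right=[]
  root=19; inorder splits into left=[7, 10, 12], right=[]
  root=10; inorder splits into left=[7], right=[12]
  root=12; inorder splits into left=[], right=[]
  root=7; inorder splits into left=[], right=[]
Reconstructed level-order: [21, 19, 28, 10, 7, 12]


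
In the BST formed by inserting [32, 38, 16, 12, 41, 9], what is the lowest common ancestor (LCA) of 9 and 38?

Tree insertion order: [32, 38, 16, 12, 41, 9]
Tree (level-order array): [32, 16, 38, 12, None, None, 41, 9]
In a BST, the LCA of p=9, q=38 is the first node v on the
root-to-leaf path with p <= v <= q (go left if both < v, right if both > v).
Walk from root:
  at 32: 9 <= 32 <= 38, this is the LCA
LCA = 32


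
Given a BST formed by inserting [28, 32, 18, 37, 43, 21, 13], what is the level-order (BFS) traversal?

Tree insertion order: [28, 32, 18, 37, 43, 21, 13]
Tree (level-order array): [28, 18, 32, 13, 21, None, 37, None, None, None, None, None, 43]
BFS from the root, enqueuing left then right child of each popped node:
  queue [28] -> pop 28, enqueue [18, 32], visited so far: [28]
  queue [18, 32] -> pop 18, enqueue [13, 21], visited so far: [28, 18]
  queue [32, 13, 21] -> pop 32, enqueue [37], visited so far: [28, 18, 32]
  queue [13, 21, 37] -> pop 13, enqueue [none], visited so far: [28, 18, 32, 13]
  queue [21, 37] -> pop 21, enqueue [none], visited so far: [28, 18, 32, 13, 21]
  queue [37] -> pop 37, enqueue [43], visited so far: [28, 18, 32, 13, 21, 37]
  queue [43] -> pop 43, enqueue [none], visited so far: [28, 18, 32, 13, 21, 37, 43]
Result: [28, 18, 32, 13, 21, 37, 43]


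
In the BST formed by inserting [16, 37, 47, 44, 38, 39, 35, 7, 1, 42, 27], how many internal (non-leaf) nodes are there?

Tree built from: [16, 37, 47, 44, 38, 39, 35, 7, 1, 42, 27]
Tree (level-order array): [16, 7, 37, 1, None, 35, 47, None, None, 27, None, 44, None, None, None, 38, None, None, 39, None, 42]
Rule: An internal node has at least one child.
Per-node child counts:
  node 16: 2 child(ren)
  node 7: 1 child(ren)
  node 1: 0 child(ren)
  node 37: 2 child(ren)
  node 35: 1 child(ren)
  node 27: 0 child(ren)
  node 47: 1 child(ren)
  node 44: 1 child(ren)
  node 38: 1 child(ren)
  node 39: 1 child(ren)
  node 42: 0 child(ren)
Matching nodes: [16, 7, 37, 35, 47, 44, 38, 39]
Count of internal (non-leaf) nodes: 8


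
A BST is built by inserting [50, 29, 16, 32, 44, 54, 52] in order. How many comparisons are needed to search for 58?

Search path for 58: 50 -> 54
Found: False
Comparisons: 2


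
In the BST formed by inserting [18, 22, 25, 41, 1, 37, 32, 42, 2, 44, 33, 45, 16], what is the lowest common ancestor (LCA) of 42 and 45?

Tree insertion order: [18, 22, 25, 41, 1, 37, 32, 42, 2, 44, 33, 45, 16]
Tree (level-order array): [18, 1, 22, None, 2, None, 25, None, 16, None, 41, None, None, 37, 42, 32, None, None, 44, None, 33, None, 45]
In a BST, the LCA of p=42, q=45 is the first node v on the
root-to-leaf path with p <= v <= q (go left if both < v, right if both > v).
Walk from root:
  at 18: both 42 and 45 > 18, go right
  at 22: both 42 and 45 > 22, go right
  at 25: both 42 and 45 > 25, go right
  at 41: both 42 and 45 > 41, go right
  at 42: 42 <= 42 <= 45, this is the LCA
LCA = 42


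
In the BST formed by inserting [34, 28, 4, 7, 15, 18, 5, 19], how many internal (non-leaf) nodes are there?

Tree built from: [34, 28, 4, 7, 15, 18, 5, 19]
Tree (level-order array): [34, 28, None, 4, None, None, 7, 5, 15, None, None, None, 18, None, 19]
Rule: An internal node has at least one child.
Per-node child counts:
  node 34: 1 child(ren)
  node 28: 1 child(ren)
  node 4: 1 child(ren)
  node 7: 2 child(ren)
  node 5: 0 child(ren)
  node 15: 1 child(ren)
  node 18: 1 child(ren)
  node 19: 0 child(ren)
Matching nodes: [34, 28, 4, 7, 15, 18]
Count of internal (non-leaf) nodes: 6


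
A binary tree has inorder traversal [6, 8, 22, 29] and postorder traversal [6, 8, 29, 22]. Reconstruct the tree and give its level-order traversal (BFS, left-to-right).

Inorder:   [6, 8, 22, 29]
Postorder: [6, 8, 29, 22]
Algorithm: postorder visits root last, so walk postorder right-to-left;
each value is the root of the current inorder slice — split it at that
value, recurse on the right subtree first, then the left.
Recursive splits:
  root=22; inorder splits into left=[6, 8], right=[29]
  root=29; inorder splits into left=[], right=[]
  root=8; inorder splits into left=[6], right=[]
  root=6; inorder splits into left=[], right=[]
Reconstructed level-order: [22, 8, 29, 6]


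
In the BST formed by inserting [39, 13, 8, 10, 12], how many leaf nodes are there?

Tree built from: [39, 13, 8, 10, 12]
Tree (level-order array): [39, 13, None, 8, None, None, 10, None, 12]
Rule: A leaf has 0 children.
Per-node child counts:
  node 39: 1 child(ren)
  node 13: 1 child(ren)
  node 8: 1 child(ren)
  node 10: 1 child(ren)
  node 12: 0 child(ren)
Matching nodes: [12]
Count of leaf nodes: 1


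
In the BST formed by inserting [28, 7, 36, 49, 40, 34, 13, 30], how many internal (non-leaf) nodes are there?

Tree built from: [28, 7, 36, 49, 40, 34, 13, 30]
Tree (level-order array): [28, 7, 36, None, 13, 34, 49, None, None, 30, None, 40]
Rule: An internal node has at least one child.
Per-node child counts:
  node 28: 2 child(ren)
  node 7: 1 child(ren)
  node 13: 0 child(ren)
  node 36: 2 child(ren)
  node 34: 1 child(ren)
  node 30: 0 child(ren)
  node 49: 1 child(ren)
  node 40: 0 child(ren)
Matching nodes: [28, 7, 36, 34, 49]
Count of internal (non-leaf) nodes: 5


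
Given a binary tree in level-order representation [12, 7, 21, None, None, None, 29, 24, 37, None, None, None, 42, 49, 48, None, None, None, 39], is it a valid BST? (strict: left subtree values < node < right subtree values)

Level-order array: [12, 7, 21, None, None, None, 29, 24, 37, None, None, None, 42, 49, 48, None, None, None, 39]
Validate using subtree bounds (lo, hi): at each node, require lo < value < hi,
then recurse left with hi=value and right with lo=value.
Preorder trace (stopping at first violation):
  at node 12 with bounds (-inf, +inf): OK
  at node 7 with bounds (-inf, 12): OK
  at node 21 with bounds (12, +inf): OK
  at node 29 with bounds (21, +inf): OK
  at node 24 with bounds (21, 29): OK
  at node 37 with bounds (29, +inf): OK
  at node 42 with bounds (37, +inf): OK
  at node 49 with bounds (37, 42): VIOLATION
Node 49 violates its bound: not (37 < 49 < 42).
Result: Not a valid BST


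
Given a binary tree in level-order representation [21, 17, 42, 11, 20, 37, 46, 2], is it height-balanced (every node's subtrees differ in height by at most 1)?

Tree (level-order array): [21, 17, 42, 11, 20, 37, 46, 2]
Definition: a tree is height-balanced if, at every node, |h(left) - h(right)| <= 1 (empty subtree has height -1).
Bottom-up per-node check:
  node 2: h_left=-1, h_right=-1, diff=0 [OK], height=0
  node 11: h_left=0, h_right=-1, diff=1 [OK], height=1
  node 20: h_left=-1, h_right=-1, diff=0 [OK], height=0
  node 17: h_left=1, h_right=0, diff=1 [OK], height=2
  node 37: h_left=-1, h_right=-1, diff=0 [OK], height=0
  node 46: h_left=-1, h_right=-1, diff=0 [OK], height=0
  node 42: h_left=0, h_right=0, diff=0 [OK], height=1
  node 21: h_left=2, h_right=1, diff=1 [OK], height=3
All nodes satisfy the balance condition.
Result: Balanced


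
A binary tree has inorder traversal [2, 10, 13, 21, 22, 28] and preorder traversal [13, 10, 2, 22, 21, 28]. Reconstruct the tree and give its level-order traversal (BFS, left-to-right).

Inorder:  [2, 10, 13, 21, 22, 28]
Preorder: [13, 10, 2, 22, 21, 28]
Algorithm: preorder visits root first, so consume preorder in order;
for each root, split the current inorder slice at that value into
left-subtree inorder and right-subtree inorder, then recurse.
Recursive splits:
  root=13; inorder splits into left=[2, 10], right=[21, 22, 28]
  root=10; inorder splits into left=[2], right=[]
  root=2; inorder splits into left=[], right=[]
  root=22; inorder splits into left=[21], right=[28]
  root=21; inorder splits into left=[], right=[]
  root=28; inorder splits into left=[], right=[]
Reconstructed level-order: [13, 10, 22, 2, 21, 28]


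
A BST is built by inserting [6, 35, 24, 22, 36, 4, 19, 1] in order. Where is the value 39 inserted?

Starting tree (level order): [6, 4, 35, 1, None, 24, 36, None, None, 22, None, None, None, 19]
Insertion path: 6 -> 35 -> 36
Result: insert 39 as right child of 36
Final tree (level order): [6, 4, 35, 1, None, 24, 36, None, None, 22, None, None, 39, 19]


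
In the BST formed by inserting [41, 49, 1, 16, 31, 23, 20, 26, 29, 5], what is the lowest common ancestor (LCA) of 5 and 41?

Tree insertion order: [41, 49, 1, 16, 31, 23, 20, 26, 29, 5]
Tree (level-order array): [41, 1, 49, None, 16, None, None, 5, 31, None, None, 23, None, 20, 26, None, None, None, 29]
In a BST, the LCA of p=5, q=41 is the first node v on the
root-to-leaf path with p <= v <= q (go left if both < v, right if both > v).
Walk from root:
  at 41: 5 <= 41 <= 41, this is the LCA
LCA = 41


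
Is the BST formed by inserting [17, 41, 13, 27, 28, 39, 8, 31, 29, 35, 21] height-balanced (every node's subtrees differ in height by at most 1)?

Tree (level-order array): [17, 13, 41, 8, None, 27, None, None, None, 21, 28, None, None, None, 39, 31, None, 29, 35]
Definition: a tree is height-balanced if, at every node, |h(left) - h(right)| <= 1 (empty subtree has height -1).
Bottom-up per-node check:
  node 8: h_left=-1, h_right=-1, diff=0 [OK], height=0
  node 13: h_left=0, h_right=-1, diff=1 [OK], height=1
  node 21: h_left=-1, h_right=-1, diff=0 [OK], height=0
  node 29: h_left=-1, h_right=-1, diff=0 [OK], height=0
  node 35: h_left=-1, h_right=-1, diff=0 [OK], height=0
  node 31: h_left=0, h_right=0, diff=0 [OK], height=1
  node 39: h_left=1, h_right=-1, diff=2 [FAIL (|1--1|=2 > 1)], height=2
  node 28: h_left=-1, h_right=2, diff=3 [FAIL (|-1-2|=3 > 1)], height=3
  node 27: h_left=0, h_right=3, diff=3 [FAIL (|0-3|=3 > 1)], height=4
  node 41: h_left=4, h_right=-1, diff=5 [FAIL (|4--1|=5 > 1)], height=5
  node 17: h_left=1, h_right=5, diff=4 [FAIL (|1-5|=4 > 1)], height=6
Node 39 violates the condition: |1 - -1| = 2 > 1.
Result: Not balanced


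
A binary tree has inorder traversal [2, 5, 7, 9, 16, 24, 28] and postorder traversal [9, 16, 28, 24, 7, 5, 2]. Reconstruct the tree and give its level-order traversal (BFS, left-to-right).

Inorder:   [2, 5, 7, 9, 16, 24, 28]
Postorder: [9, 16, 28, 24, 7, 5, 2]
Algorithm: postorder visits root last, so walk postorder right-to-left;
each value is the root of the current inorder slice — split it at that
value, recurse on the right subtree first, then the left.
Recursive splits:
  root=2; inorder splits into left=[], right=[5, 7, 9, 16, 24, 28]
  root=5; inorder splits into left=[], right=[7, 9, 16, 24, 28]
  root=7; inorder splits into left=[], right=[9, 16, 24, 28]
  root=24; inorder splits into left=[9, 16], right=[28]
  root=28; inorder splits into left=[], right=[]
  root=16; inorder splits into left=[9], right=[]
  root=9; inorder splits into left=[], right=[]
Reconstructed level-order: [2, 5, 7, 24, 16, 28, 9]


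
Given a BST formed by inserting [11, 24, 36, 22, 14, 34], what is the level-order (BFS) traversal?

Tree insertion order: [11, 24, 36, 22, 14, 34]
Tree (level-order array): [11, None, 24, 22, 36, 14, None, 34]
BFS from the root, enqueuing left then right child of each popped node:
  queue [11] -> pop 11, enqueue [24], visited so far: [11]
  queue [24] -> pop 24, enqueue [22, 36], visited so far: [11, 24]
  queue [22, 36] -> pop 22, enqueue [14], visited so far: [11, 24, 22]
  queue [36, 14] -> pop 36, enqueue [34], visited so far: [11, 24, 22, 36]
  queue [14, 34] -> pop 14, enqueue [none], visited so far: [11, 24, 22, 36, 14]
  queue [34] -> pop 34, enqueue [none], visited so far: [11, 24, 22, 36, 14, 34]
Result: [11, 24, 22, 36, 14, 34]


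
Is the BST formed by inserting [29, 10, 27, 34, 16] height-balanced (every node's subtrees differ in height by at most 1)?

Tree (level-order array): [29, 10, 34, None, 27, None, None, 16]
Definition: a tree is height-balanced if, at every node, |h(left) - h(right)| <= 1 (empty subtree has height -1).
Bottom-up per-node check:
  node 16: h_left=-1, h_right=-1, diff=0 [OK], height=0
  node 27: h_left=0, h_right=-1, diff=1 [OK], height=1
  node 10: h_left=-1, h_right=1, diff=2 [FAIL (|-1-1|=2 > 1)], height=2
  node 34: h_left=-1, h_right=-1, diff=0 [OK], height=0
  node 29: h_left=2, h_right=0, diff=2 [FAIL (|2-0|=2 > 1)], height=3
Node 10 violates the condition: |-1 - 1| = 2 > 1.
Result: Not balanced


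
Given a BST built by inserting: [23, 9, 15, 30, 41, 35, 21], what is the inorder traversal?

Tree insertion order: [23, 9, 15, 30, 41, 35, 21]
Tree (level-order array): [23, 9, 30, None, 15, None, 41, None, 21, 35]
Inorder traversal: [9, 15, 21, 23, 30, 35, 41]


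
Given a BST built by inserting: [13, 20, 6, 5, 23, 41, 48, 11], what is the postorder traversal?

Tree insertion order: [13, 20, 6, 5, 23, 41, 48, 11]
Tree (level-order array): [13, 6, 20, 5, 11, None, 23, None, None, None, None, None, 41, None, 48]
Postorder traversal: [5, 11, 6, 48, 41, 23, 20, 13]


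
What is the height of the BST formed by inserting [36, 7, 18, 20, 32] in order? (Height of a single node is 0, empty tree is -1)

Insertion order: [36, 7, 18, 20, 32]
Tree (level-order array): [36, 7, None, None, 18, None, 20, None, 32]
Compute height bottom-up (empty subtree = -1):
  height(32) = 1 + max(-1, -1) = 0
  height(20) = 1 + max(-1, 0) = 1
  height(18) = 1 + max(-1, 1) = 2
  height(7) = 1 + max(-1, 2) = 3
  height(36) = 1 + max(3, -1) = 4
Height = 4


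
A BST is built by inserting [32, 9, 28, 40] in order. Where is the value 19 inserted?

Starting tree (level order): [32, 9, 40, None, 28]
Insertion path: 32 -> 9 -> 28
Result: insert 19 as left child of 28
Final tree (level order): [32, 9, 40, None, 28, None, None, 19]


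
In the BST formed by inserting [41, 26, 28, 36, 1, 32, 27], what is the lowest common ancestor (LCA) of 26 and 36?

Tree insertion order: [41, 26, 28, 36, 1, 32, 27]
Tree (level-order array): [41, 26, None, 1, 28, None, None, 27, 36, None, None, 32]
In a BST, the LCA of p=26, q=36 is the first node v on the
root-to-leaf path with p <= v <= q (go left if both < v, right if both > v).
Walk from root:
  at 41: both 26 and 36 < 41, go left
  at 26: 26 <= 26 <= 36, this is the LCA
LCA = 26


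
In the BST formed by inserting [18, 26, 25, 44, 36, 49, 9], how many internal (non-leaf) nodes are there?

Tree built from: [18, 26, 25, 44, 36, 49, 9]
Tree (level-order array): [18, 9, 26, None, None, 25, 44, None, None, 36, 49]
Rule: An internal node has at least one child.
Per-node child counts:
  node 18: 2 child(ren)
  node 9: 0 child(ren)
  node 26: 2 child(ren)
  node 25: 0 child(ren)
  node 44: 2 child(ren)
  node 36: 0 child(ren)
  node 49: 0 child(ren)
Matching nodes: [18, 26, 44]
Count of internal (non-leaf) nodes: 3


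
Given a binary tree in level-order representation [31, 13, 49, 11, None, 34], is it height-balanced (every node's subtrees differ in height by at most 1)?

Tree (level-order array): [31, 13, 49, 11, None, 34]
Definition: a tree is height-balanced if, at every node, |h(left) - h(right)| <= 1 (empty subtree has height -1).
Bottom-up per-node check:
  node 11: h_left=-1, h_right=-1, diff=0 [OK], height=0
  node 13: h_left=0, h_right=-1, diff=1 [OK], height=1
  node 34: h_left=-1, h_right=-1, diff=0 [OK], height=0
  node 49: h_left=0, h_right=-1, diff=1 [OK], height=1
  node 31: h_left=1, h_right=1, diff=0 [OK], height=2
All nodes satisfy the balance condition.
Result: Balanced


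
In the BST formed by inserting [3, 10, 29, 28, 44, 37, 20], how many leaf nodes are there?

Tree built from: [3, 10, 29, 28, 44, 37, 20]
Tree (level-order array): [3, None, 10, None, 29, 28, 44, 20, None, 37]
Rule: A leaf has 0 children.
Per-node child counts:
  node 3: 1 child(ren)
  node 10: 1 child(ren)
  node 29: 2 child(ren)
  node 28: 1 child(ren)
  node 20: 0 child(ren)
  node 44: 1 child(ren)
  node 37: 0 child(ren)
Matching nodes: [20, 37]
Count of leaf nodes: 2
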